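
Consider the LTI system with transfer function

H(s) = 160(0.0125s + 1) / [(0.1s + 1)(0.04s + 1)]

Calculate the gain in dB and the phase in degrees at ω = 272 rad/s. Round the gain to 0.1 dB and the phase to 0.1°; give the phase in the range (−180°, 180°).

5.6 dB, -99.0°

At ω = 272 rad/s:
zero (1 + j272·0.0125) = 1 + j3.4 → |·| ≈ 3.544, ∠ ≈ 73.61°
pole (1 + j272·0.1) = 1 + j27.2 → |·| ≈ 27.218, ∠ ≈ 87.89°
pole (1 + j272·0.04) = 1 + j10.88 → |·| ≈ 10.926, ∠ ≈ 84.75°
|H| = 160 · 3.544 / (27.218 · 10.926) ≈ 1.9068
Gain = 20 log₁₀(1.9068) ≈ 5.61 dB
∠H = (73.61°) − (87.89° + 84.75°) = -99.03°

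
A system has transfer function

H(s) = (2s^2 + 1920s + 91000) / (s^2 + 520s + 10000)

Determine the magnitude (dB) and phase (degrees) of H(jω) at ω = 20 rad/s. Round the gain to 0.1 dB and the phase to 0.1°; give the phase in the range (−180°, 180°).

Substitute s = j20:
Numerator: 2(j20)^2 + 1920(j20) + 91000 = 90200 + j38400
Denominator: (j20)^2 + 520(j20) + 10000 = 9600 + j10400
|N| = √(90200² + 38400²) ≈ 98034, ∠N ≈ 23.06°
|D| = √(9600² + 10400²) ≈ 14153, ∠D ≈ 47.29°
|H| = 98034 / 14153 ≈ 6.9267
Gain = 20 log₁₀(6.9267) ≈ 16.81 dB
∠H = 23.06° − 47.29° = -24.23°

16.8 dB, -24.2°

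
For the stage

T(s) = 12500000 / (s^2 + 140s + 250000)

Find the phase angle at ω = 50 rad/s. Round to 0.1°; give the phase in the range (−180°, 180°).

-1.6°

At s = jω = j50:
quadratic: (j50)² + 140·j50 + 250000 = 247500 + j7000 → |·| ≈ 2.476e+05, ∠ ≈ 1.62°
∠T = 0.00° − 1.62° = -1.62°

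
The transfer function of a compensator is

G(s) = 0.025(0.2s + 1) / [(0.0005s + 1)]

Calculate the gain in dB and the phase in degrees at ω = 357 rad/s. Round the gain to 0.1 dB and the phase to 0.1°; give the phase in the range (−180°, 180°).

4.9 dB, 79.1°

At ω = 357 rad/s:
zero (1 + j357·0.2) = 1 + j71.4 → |·| ≈ 71.407, ∠ ≈ 89.20°
pole (1 + j357·0.0005) = 1 + j0.1785 → |·| ≈ 1.0158, ∠ ≈ 10.12°
|G| = 0.025 · 71.407 / (1.0158) ≈ 1.7574
Gain = 20 log₁₀(1.7574) ≈ 4.90 dB
∠G = (89.20°) − (10.12°) = 79.08°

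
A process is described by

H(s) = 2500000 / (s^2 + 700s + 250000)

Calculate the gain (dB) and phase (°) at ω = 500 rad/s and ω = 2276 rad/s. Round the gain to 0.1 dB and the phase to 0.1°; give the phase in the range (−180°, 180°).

ω = 500: 17.1 dB, -90.0°; ω = 2276: -6.3 dB, -162.1°

At s = jω = j500:
quadratic: (j500)² + 700·j500 + 250000 = 0 + j350000 → |·| ≈ 3.5e+05, ∠ ≈ 90.00°
|H| = 2500000 / 3.5e+05 ≈ 7.1429
Gain = 20 log₁₀(7.1429) ≈ 17.08 dB
∠H = 0.00° − 90.00° = -90.00°

At s = jω = j2276:
quadratic: (j2276)² + 700·j2276 + 250000 = -4930176 + j1593200 → |·| ≈ 5.1812e+06, ∠ ≈ 162.09°
|H| = 2500000 / 5.1812e+06 ≈ 0.48251
Gain = 20 log₁₀(0.48251) ≈ -6.33 dB
∠H = 0.00° − 162.09° = -162.09°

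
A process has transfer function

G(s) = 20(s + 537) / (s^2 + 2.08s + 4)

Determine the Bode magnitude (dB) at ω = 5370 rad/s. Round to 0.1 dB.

-48.5 dB

At s = jω = j5370:
zero (s+537): 537 + j5370 → |·| = √(537²+5370²) = √29125269 ≈ 5396.8, ∠ = arctan(5370/537) ≈ 84.29°
quadratic: (j5370)² + 2.08·j5370 + 4 = -28836896 + j11169.6 → |·| ≈ 2.8837e+07, ∠ ≈ 179.98°
|G| = 20 · 5396.8 / 2.8837e+07 ≈ 0.003743
Gain = 20 log₁₀(0.003743) ≈ -48.54 dB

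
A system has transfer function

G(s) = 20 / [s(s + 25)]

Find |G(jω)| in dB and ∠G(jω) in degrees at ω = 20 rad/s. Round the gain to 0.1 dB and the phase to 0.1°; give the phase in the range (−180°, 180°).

At s = jω = j20:
pole (s+25): 25 + j20 → |·| = √(25²+20²) = √1025 ≈ 32.016, ∠ = arctan(20/25) ≈ 38.66°
pole at origin: |s| = 20, ∠ = 90.00° (in denominator)
|G| = 20 / 640.32 ≈ 0.031234
Gain = 20 log₁₀(0.031234) ≈ -30.11 dB
∠G = 0.00° − 128.66° = -128.66°

-30.1 dB, -128.7°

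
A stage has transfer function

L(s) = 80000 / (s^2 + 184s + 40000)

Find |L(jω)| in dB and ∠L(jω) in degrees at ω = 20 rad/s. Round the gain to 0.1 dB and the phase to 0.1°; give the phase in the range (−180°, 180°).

At s = jω = j20:
quadratic: (j20)² + 184·j20 + 40000 = 39600 + j3680 → |·| ≈ 39771, ∠ ≈ 5.31°
|L| = 80000 / 39771 ≈ 2.0115
Gain = 20 log₁₀(2.0115) ≈ 6.07 dB
∠L = 0.00° − 5.31° = -5.31°

6.1 dB, -5.3°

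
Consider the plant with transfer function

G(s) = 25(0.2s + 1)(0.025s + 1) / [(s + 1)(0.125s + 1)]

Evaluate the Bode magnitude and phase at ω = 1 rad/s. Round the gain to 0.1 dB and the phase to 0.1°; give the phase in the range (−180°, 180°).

At ω = 1 rad/s:
zero (1 + j1·0.2) = 1 + j0.2 → |·| ≈ 1.0198, ∠ ≈ 11.31°
zero (1 + j1·0.025) = 1 + j0.025 → |·| ≈ 1.0003, ∠ ≈ 1.43°
pole (1 + j1·1) = 1 + j1 → |·| ≈ 1.4142, ∠ ≈ 45.00°
pole (1 + j1·0.125) = 1 + j0.125 → |·| ≈ 1.0078, ∠ ≈ 7.13°
|G| = 25 · 1.0198 · 1.0003 / (1.4142 · 1.0078) ≈ 17.894
Gain = 20 log₁₀(17.894) ≈ 25.05 dB
∠G = (11.31° + 1.43°) − (45.00° + 7.13°) = -39.39°

25.1 dB, -39.4°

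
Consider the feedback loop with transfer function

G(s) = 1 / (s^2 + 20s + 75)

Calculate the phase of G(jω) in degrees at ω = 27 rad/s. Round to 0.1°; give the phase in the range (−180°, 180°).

-140.5°

Substitute s = j27:
Numerator: 1 = 1 + j0
Denominator: (j27)^2 + 20(j27) + 75 = -654 + j540
|N| = √(1² + 0²) ≈ 1, ∠N ≈ 0.00°
|D| = √(654² + 540²) ≈ 848.12, ∠D ≈ 140.45°
∠G = 0.00° − 140.45° = -140.45°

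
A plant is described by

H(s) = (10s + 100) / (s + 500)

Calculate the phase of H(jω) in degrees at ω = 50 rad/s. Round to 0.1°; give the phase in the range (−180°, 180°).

Substitute s = j50:
Numerator: 10(j50) + 100 = 100 + j500
Denominator: (j50) + 500 = 500 + j50
|N| = √(100² + 500²) ≈ 509.9, ∠N ≈ 78.69°
|D| = √(500² + 50²) ≈ 502.49, ∠D ≈ 5.71°
∠H = 78.69° − 5.71° = 72.98°

73.0°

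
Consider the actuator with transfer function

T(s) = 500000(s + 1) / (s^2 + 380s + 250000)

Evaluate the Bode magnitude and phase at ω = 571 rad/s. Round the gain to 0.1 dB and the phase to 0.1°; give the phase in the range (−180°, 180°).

61.9 dB, -19.4°

At s = jω = j571:
zero (s+1): 1 + j571 → |·| = √(1²+571²) = √326042 ≈ 571, ∠ = arctan(571/1) ≈ 89.90°
quadratic: (j571)² + 380·j571 + 250000 = -76041 + j216980 → |·| ≈ 2.2992e+05, ∠ ≈ 109.31°
|T| = 500000 · 571 / 2.2992e+05 ≈ 1241.7
Gain = 20 log₁₀(1241.7) ≈ 61.88 dB
∠T = 89.90° − 109.31° = -19.41°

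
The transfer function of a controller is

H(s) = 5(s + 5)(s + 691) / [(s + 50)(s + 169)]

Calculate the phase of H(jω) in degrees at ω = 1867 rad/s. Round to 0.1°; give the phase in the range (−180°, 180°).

At s = jω = j1867:
zero (s+5): 5 + j1867 → |·| = √(5²+1867²) = √3485714 ≈ 1867, ∠ = arctan(1867/5) ≈ 89.85°
zero (s+691): 691 + j1867 → |·| = √(691²+1867²) = √3963170 ≈ 1990.8, ∠ = arctan(1867/691) ≈ 69.69°
pole (s+50): 50 + j1867 → |·| = √(50²+1867²) = √3488189 ≈ 1867.7, ∠ = arctan(1867/50) ≈ 88.47°
pole (s+169): 169 + j1867 → |·| = √(169²+1867²) = √3514250 ≈ 1874.6, ∠ = arctan(1867/169) ≈ 84.83°
∠H = 159.54° − 173.30° = -13.76°

-13.8°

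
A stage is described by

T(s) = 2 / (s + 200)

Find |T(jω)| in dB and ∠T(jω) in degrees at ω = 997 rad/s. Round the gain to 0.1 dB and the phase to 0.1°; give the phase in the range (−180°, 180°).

-54.1 dB, -78.7°

At s = jω = j997:
pole (s+200): 200 + j997 → |·| = √(200²+997²) = √1034009 ≈ 1016.9, ∠ = arctan(997/200) ≈ 78.66°
|T| = 2 / 1016.9 ≈ 0.0019668
Gain = 20 log₁₀(0.0019668) ≈ -54.12 dB
∠T = 0.00° − 78.66° = -78.66°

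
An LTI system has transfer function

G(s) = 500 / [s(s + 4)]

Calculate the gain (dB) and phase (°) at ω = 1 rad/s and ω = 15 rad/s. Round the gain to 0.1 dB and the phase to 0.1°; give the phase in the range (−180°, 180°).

At s = jω = j1:
pole (s+4): 4 + j1 → |·| = √(4²+1²) = √17 ≈ 4.1231, ∠ = arctan(1/4) ≈ 14.04°
pole at origin: |s| = 1, ∠ = 90.00° (in denominator)
|G| = 500 / 4.1231 ≈ 121.27
Gain = 20 log₁₀(121.27) ≈ 41.68 dB
∠G = 0.00° − 104.04° = -104.04°

At s = jω = j15:
pole (s+4): 4 + j15 → |·| = √(4²+15²) = √241 ≈ 15.524, ∠ = arctan(15/4) ≈ 75.07°
pole at origin: |s| = 15, ∠ = 90.00° (in denominator)
|G| = 500 / 232.86 ≈ 2.1472
Gain = 20 log₁₀(2.1472) ≈ 6.64 dB
∠G = 0.00° − 165.07° = -165.07°

ω = 1: 41.7 dB, -104.0°; ω = 15: 6.6 dB, -165.1°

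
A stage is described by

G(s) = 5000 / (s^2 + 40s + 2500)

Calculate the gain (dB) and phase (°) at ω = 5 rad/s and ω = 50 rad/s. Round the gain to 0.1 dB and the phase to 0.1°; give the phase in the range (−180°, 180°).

ω = 5: 6.1 dB, -4.6°; ω = 50: 8.0 dB, -90.0°

At s = jω = j5:
quadratic: (j5)² + 40·j5 + 2500 = 2475 + j200 → |·| ≈ 2483.1, ∠ ≈ 4.62°
|G| = 5000 / 2483.1 ≈ 2.0136
Gain = 20 log₁₀(2.0136) ≈ 6.08 dB
∠G = 0.00° − 4.62° = -4.62°

At s = jω = j50:
quadratic: (j50)² + 40·j50 + 2500 = 0 + j2000 → |·| ≈ 2000, ∠ ≈ 90.00°
|G| = 5000 / 2000 ≈ 2.5
Gain = 20 log₁₀(2.5) ≈ 7.96 dB
∠G = 0.00° − 90.00° = -90.00°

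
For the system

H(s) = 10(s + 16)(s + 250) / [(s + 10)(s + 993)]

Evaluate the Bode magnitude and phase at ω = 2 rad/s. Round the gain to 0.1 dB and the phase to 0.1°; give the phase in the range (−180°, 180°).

12.0 dB, -3.8°

At s = jω = j2:
zero (s+16): 16 + j2 → |·| = √(16²+2²) = √260 ≈ 16.125, ∠ = arctan(2/16) ≈ 7.13°
zero (s+250): 250 + j2 → |·| = √(250²+2²) = √62504 ≈ 250.01, ∠ = arctan(2/250) ≈ 0.46°
pole (s+10): 10 + j2 → |·| = √(10²+2²) = √104 ≈ 10.198, ∠ = arctan(2/10) ≈ 11.31°
pole (s+993): 993 + j2 → |·| = √(993²+2²) = √986053 ≈ 993, ∠ = arctan(2/993) ≈ 0.12°
|H| = 10 · 4031.4 / 10127 ≈ 3.9808
Gain = 20 log₁₀(3.9808) ≈ 12.00 dB
∠H = 7.59° − 11.43° = -3.84°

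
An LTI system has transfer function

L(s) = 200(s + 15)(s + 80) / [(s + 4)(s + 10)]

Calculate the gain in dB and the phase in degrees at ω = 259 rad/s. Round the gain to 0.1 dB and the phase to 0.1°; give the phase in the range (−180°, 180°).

At s = jω = j259:
zero (s+15): 15 + j259 → |·| = √(15²+259²) = √67306 ≈ 259.43, ∠ = arctan(259/15) ≈ 86.69°
zero (s+80): 80 + j259 → |·| = √(80²+259²) = √73481 ≈ 271.07, ∠ = arctan(259/80) ≈ 72.84°
pole (s+4): 4 + j259 → |·| = √(4²+259²) = √67097 ≈ 259.03, ∠ = arctan(259/4) ≈ 89.12°
pole (s+10): 10 + j259 → |·| = √(10²+259²) = √67181 ≈ 259.19, ∠ = arctan(259/10) ≈ 87.79°
|L| = 200 · 70324 / 67138 ≈ 209.49
Gain = 20 log₁₀(209.49) ≈ 46.42 dB
∠L = 159.53° − 176.91° = -17.38°

46.4 dB, -17.4°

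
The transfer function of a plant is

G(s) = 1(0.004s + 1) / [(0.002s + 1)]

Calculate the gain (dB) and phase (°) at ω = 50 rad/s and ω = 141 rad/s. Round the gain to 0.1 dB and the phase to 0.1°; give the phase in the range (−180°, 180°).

ω = 50: 0.1 dB, 5.6°; ω = 141: 0.9 dB, 13.7°

At ω = 50 rad/s:
zero (1 + j50·0.004) = 1 + j0.2 → |·| ≈ 1.0198, ∠ ≈ 11.31°
pole (1 + j50·0.002) = 1 + j0.1 → |·| ≈ 1.005, ∠ ≈ 5.71°
|G| = 1 · 1.0198 / (1.005) ≈ 1.0147
Gain = 20 log₁₀(1.0147) ≈ 0.13 dB
∠G = (11.31°) − (5.71°) = 5.60°

At ω = 141 rad/s:
zero (1 + j141·0.004) = 1 + j0.564 → |·| ≈ 1.1481, ∠ ≈ 29.42°
pole (1 + j141·0.002) = 1 + j0.282 → |·| ≈ 1.039, ∠ ≈ 15.75°
|G| = 1 · 1.1481 / (1.039) ≈ 1.105
Gain = 20 log₁₀(1.105) ≈ 0.87 dB
∠G = (29.42°) − (15.75°) = 13.67°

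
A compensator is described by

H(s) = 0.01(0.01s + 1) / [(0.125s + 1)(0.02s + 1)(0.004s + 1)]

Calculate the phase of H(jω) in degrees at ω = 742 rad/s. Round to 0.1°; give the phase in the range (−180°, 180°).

-164.6°

At ω = 742 rad/s:
zero (1 + j742·0.01) = 1 + j7.42 → |·| ≈ 7.4871, ∠ ≈ 82.32°
pole (1 + j742·0.125) = 1 + j92.75 → |·| ≈ 92.755, ∠ ≈ 89.38°
pole (1 + j742·0.02) = 1 + j14.84 → |·| ≈ 14.874, ∠ ≈ 86.14°
pole (1 + j742·0.004) = 1 + j2.968 → |·| ≈ 3.1319, ∠ ≈ 71.38°
∠H = (82.32°) − (89.38° + 86.14° + 71.38°) = -164.58°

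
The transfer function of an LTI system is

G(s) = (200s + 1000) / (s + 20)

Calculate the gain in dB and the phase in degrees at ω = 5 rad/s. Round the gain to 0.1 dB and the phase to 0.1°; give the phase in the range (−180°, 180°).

36.7 dB, 31.0°

Substitute s = j5:
Numerator: 200(j5) + 1000 = 1000 + j1000
Denominator: (j5) + 20 = 20 + j5
|N| = √(1000² + 1000²) ≈ 1414.2, ∠N ≈ 45.00°
|D| = √(20² + 5²) ≈ 20.616, ∠D ≈ 14.04°
|G| = 1414.2 / 20.616 ≈ 68.597
Gain = 20 log₁₀(68.597) ≈ 36.73 dB
∠G = 45.00° − 14.04° = 30.96°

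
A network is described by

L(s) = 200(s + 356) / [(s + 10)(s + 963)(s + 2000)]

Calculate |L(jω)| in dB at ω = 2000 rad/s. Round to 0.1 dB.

-89.8 dB

At s = jω = j2000:
zero (s+356): 356 + j2000 → |·| = √(356²+2000²) = √4126736 ≈ 2031.4, ∠ = arctan(2000/356) ≈ 79.91°
pole (s+10): 10 + j2000 → |·| = √(10²+2000²) = √4000100 ≈ 2000, ∠ = arctan(2000/10) ≈ 89.71°
pole (s+963): 963 + j2000 → |·| = √(963²+2000²) = √4927369 ≈ 2219.8, ∠ = arctan(2000/963) ≈ 64.29°
pole (s+2000): 2000 + j2000 → |·| = √(2000²+2000²) = √8000000 ≈ 2828.4, ∠ = arctan(2000/2000) ≈ 45.00°
|L| = 200 · 2031.4 / 1.2557e+10 ≈ 3.2355e-05
Gain = 20 log₁₀(3.2355e-05) ≈ -89.80 dB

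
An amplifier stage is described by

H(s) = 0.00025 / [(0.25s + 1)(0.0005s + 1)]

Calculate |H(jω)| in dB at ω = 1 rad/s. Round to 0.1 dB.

-72.3 dB

At ω = 1 rad/s:
pole (1 + j1·0.25) = 1 + j0.25 → |·| ≈ 1.0308, ∠ ≈ 14.04°
pole (1 + j1·0.0005) = 1 + j0.0005 → |·| ≈ 1, ∠ ≈ 0.03°
|H| = 0.00025 · 1 / (1.0308 · 1) ≈ 0.00024253
Gain = 20 log₁₀(0.00024253) ≈ -72.30 dB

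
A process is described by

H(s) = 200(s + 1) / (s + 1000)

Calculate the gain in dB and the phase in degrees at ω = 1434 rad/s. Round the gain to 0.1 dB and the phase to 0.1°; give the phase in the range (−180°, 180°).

At s = jω = j1434:
zero (s+1): 1 + j1434 → |·| = √(1²+1434²) = √2056357 ≈ 1434, ∠ = arctan(1434/1) ≈ 89.96°
pole (s+1000): 1000 + j1434 → |·| = √(1000²+1434²) = √3056356 ≈ 1748.2, ∠ = arctan(1434/1000) ≈ 55.11°
|H| = 200 · 1434 / 1748.2 ≈ 164.05
Gain = 20 log₁₀(164.05) ≈ 44.30 dB
∠H = 89.96° − 55.11° = 34.85°

44.3 dB, 34.9°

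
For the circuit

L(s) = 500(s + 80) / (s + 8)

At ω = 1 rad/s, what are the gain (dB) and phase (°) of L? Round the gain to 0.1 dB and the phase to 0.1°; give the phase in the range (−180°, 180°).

At s = jω = j1:
zero (s+80): 80 + j1 → |·| = √(80²+1²) = √6401 ≈ 80.006, ∠ = arctan(1/80) ≈ 0.72°
pole (s+8): 8 + j1 → |·| = √(8²+1²) = √65 ≈ 8.0623, ∠ = arctan(1/8) ≈ 7.13°
|L| = 500 · 80.006 / 8.0623 ≈ 4961.7
Gain = 20 log₁₀(4961.7) ≈ 73.91 dB
∠L = 0.72° − 7.13° = -6.41°

73.9 dB, -6.4°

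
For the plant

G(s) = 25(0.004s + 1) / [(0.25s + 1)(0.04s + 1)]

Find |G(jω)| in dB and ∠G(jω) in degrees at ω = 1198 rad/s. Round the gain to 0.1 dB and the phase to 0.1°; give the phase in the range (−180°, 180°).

-41.4 dB, -100.4°

At ω = 1198 rad/s:
zero (1 + j1198·0.004) = 1 + j4.792 → |·| ≈ 4.8952, ∠ ≈ 78.21°
pole (1 + j1198·0.25) = 1 + j299.5 → |·| ≈ 299.5, ∠ ≈ 89.81°
pole (1 + j1198·0.04) = 1 + j47.92 → |·| ≈ 47.93, ∠ ≈ 88.80°
|G| = 25 · 4.8952 / (299.5 · 47.93) ≈ 0.0085252
Gain = 20 log₁₀(0.0085252) ≈ -41.39 dB
∠G = (78.21°) − (89.81° + 88.80°) = -100.40°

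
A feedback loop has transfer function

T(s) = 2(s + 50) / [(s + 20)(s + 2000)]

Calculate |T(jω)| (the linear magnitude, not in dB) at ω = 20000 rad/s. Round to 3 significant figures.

At s = jω = j20000:
zero (s+50): 50 + j20000 → |·| = √(50²+20000²) = √400002500 ≈ 20000, ∠ = arctan(20000/50) ≈ 89.86°
pole (s+20): 20 + j20000 → |·| = √(20²+20000²) = √400000400 ≈ 20000, ∠ = arctan(20000/20) ≈ 89.94°
pole (s+2000): 2000 + j20000 → |·| = √(2000²+20000²) = √404000000 ≈ 20100, ∠ = arctan(20000/2000) ≈ 84.29°
|T| = 2 · 20000 / 4.02e+08 ≈ 9.9502e-05

9.95e-05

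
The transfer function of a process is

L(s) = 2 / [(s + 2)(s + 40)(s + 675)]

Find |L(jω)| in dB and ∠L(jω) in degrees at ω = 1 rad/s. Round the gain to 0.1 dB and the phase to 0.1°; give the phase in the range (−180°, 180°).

At s = jω = j1:
pole (s+2): 2 + j1 → |·| = √(2²+1²) = √5 ≈ 2.2361, ∠ = arctan(1/2) ≈ 26.57°
pole (s+40): 40 + j1 → |·| = √(40²+1²) = √1601 ≈ 40.012, ∠ = arctan(1/40) ≈ 1.43°
pole (s+675): 675 + j1 → |·| = √(675²+1²) = √455626 ≈ 675, ∠ = arctan(1/675) ≈ 0.08°
|L| = 2 / 60393 ≈ 3.3116e-05
Gain = 20 log₁₀(3.3116e-05) ≈ -89.60 dB
∠L = 0.00° − 28.08° = -28.08°

-89.6 dB, -28.1°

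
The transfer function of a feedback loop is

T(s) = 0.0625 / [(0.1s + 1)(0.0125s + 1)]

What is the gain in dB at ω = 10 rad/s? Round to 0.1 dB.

-27.2 dB

At ω = 10 rad/s:
pole (1 + j10·0.1) = 1 + j1 → |·| ≈ 1.4142, ∠ ≈ 45.00°
pole (1 + j10·0.0125) = 1 + j0.125 → |·| ≈ 1.0078, ∠ ≈ 7.13°
|T| = 0.0625 · 1 / (1.4142 · 1.0078) ≈ 0.043853
Gain = 20 log₁₀(0.043853) ≈ -27.16 dB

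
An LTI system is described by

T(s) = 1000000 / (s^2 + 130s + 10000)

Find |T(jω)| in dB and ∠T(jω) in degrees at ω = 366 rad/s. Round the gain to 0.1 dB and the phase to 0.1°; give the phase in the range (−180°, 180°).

At s = jω = j366:
quadratic: (j366)² + 130·j366 + 10000 = -123956 + j47580 → |·| ≈ 1.3277e+05, ∠ ≈ 159.00°
|T| = 1000000 / 1.3277e+05 ≈ 7.5318
Gain = 20 log₁₀(7.5318) ≈ 17.54 dB
∠T = 0.00° − 159.00° = -159.00°

17.5 dB, -159.0°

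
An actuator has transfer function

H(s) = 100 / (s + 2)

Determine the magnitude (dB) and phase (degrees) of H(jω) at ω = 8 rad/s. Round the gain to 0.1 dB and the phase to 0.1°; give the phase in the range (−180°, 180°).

21.7 dB, -76.0°

At s = jω = j8:
pole (s+2): 2 + j8 → |·| = √(2²+8²) = √68 ≈ 8.2462, ∠ = arctan(8/2) ≈ 75.96°
|H| = 100 / 8.2462 ≈ 12.127
Gain = 20 log₁₀(12.127) ≈ 21.68 dB
∠H = 0.00° − 75.96° = -75.96°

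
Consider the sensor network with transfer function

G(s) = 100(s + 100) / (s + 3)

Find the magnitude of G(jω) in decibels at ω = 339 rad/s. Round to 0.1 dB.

40.4 dB

At s = jω = j339:
zero (s+100): 100 + j339 → |·| = √(100²+339²) = √124921 ≈ 353.44, ∠ = arctan(339/100) ≈ 73.56°
pole (s+3): 3 + j339 → |·| = √(3²+339²) = √114930 ≈ 339.01, ∠ = arctan(339/3) ≈ 89.49°
|G| = 100 · 353.44 / 339.01 ≈ 104.26
Gain = 20 log₁₀(104.26) ≈ 40.36 dB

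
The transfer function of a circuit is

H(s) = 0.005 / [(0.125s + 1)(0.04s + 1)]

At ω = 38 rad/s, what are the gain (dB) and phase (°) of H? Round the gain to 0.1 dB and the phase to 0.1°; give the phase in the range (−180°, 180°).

-64.9 dB, -134.8°

At ω = 38 rad/s:
pole (1 + j38·0.125) = 1 + j4.75 → |·| ≈ 4.8541, ∠ ≈ 78.11°
pole (1 + j38·0.04) = 1 + j1.52 → |·| ≈ 1.8195, ∠ ≈ 56.66°
|H| = 0.005 · 1 / (4.8541 · 1.8195) ≈ 0.00056612
Gain = 20 log₁₀(0.00056612) ≈ -64.94 dB
∠H = (0°) − (78.11° + 56.66°) = -134.77°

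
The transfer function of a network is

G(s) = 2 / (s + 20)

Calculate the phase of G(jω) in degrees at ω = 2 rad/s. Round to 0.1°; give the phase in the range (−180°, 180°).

At s = jω = j2:
pole (s+20): 20 + j2 → |·| = √(20²+2²) = √404 ≈ 20.1, ∠ = arctan(2/20) ≈ 5.71°
∠G = 0.00° − 5.71° = -5.71°

-5.7°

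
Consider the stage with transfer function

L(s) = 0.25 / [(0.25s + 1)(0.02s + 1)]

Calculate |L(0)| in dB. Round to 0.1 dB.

-12.0 dB

L(0) = 0.25 · 1 / 1 = 0.25
20 log₁₀(0.25) ≈ -12.04 dB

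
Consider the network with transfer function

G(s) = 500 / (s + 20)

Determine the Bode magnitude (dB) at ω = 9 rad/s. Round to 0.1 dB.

27.2 dB

Substitute s = j9:
Numerator: 500 = 500 + j0
Denominator: (j9) + 20 = 20 + j9
|N| = √(500² + 0²) ≈ 500, ∠N ≈ 0.00°
|D| = √(20² + 9²) ≈ 21.932, ∠D ≈ 24.23°
|G| = 500 / 21.932 ≈ 22.798
Gain = 20 log₁₀(22.798) ≈ 27.16 dB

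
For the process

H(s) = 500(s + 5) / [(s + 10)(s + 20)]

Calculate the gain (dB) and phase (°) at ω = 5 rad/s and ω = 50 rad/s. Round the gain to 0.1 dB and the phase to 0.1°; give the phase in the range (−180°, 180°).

ω = 5: 23.7 dB, 4.4°; ω = 50: 19.2 dB, -62.6°

At s = jω = j5:
zero (s+5): 5 + j5 → |·| = √(5²+5²) = √50 ≈ 7.0711, ∠ = arctan(5/5) ≈ 45.00°
pole (s+10): 10 + j5 → |·| = √(10²+5²) = √125 ≈ 11.18, ∠ = arctan(5/10) ≈ 26.57°
pole (s+20): 20 + j5 → |·| = √(20²+5²) = √425 ≈ 20.616, ∠ = arctan(5/20) ≈ 14.04°
|H| = 500 · 7.0711 / 230.49 ≈ 15.339
Gain = 20 log₁₀(15.339) ≈ 23.72 dB
∠H = 45.00° − 40.61° = 4.39°

At s = jω = j50:
zero (s+5): 5 + j50 → |·| = √(5²+50²) = √2525 ≈ 50.249, ∠ = arctan(50/5) ≈ 84.29°
pole (s+10): 10 + j50 → |·| = √(10²+50²) = √2600 ≈ 50.99, ∠ = arctan(50/10) ≈ 78.69°
pole (s+20): 20 + j50 → |·| = √(20²+50²) = √2900 ≈ 53.852, ∠ = arctan(50/20) ≈ 68.20°
|H| = 500 · 50.249 / 2745.9 ≈ 9.1498
Gain = 20 log₁₀(9.1498) ≈ 19.23 dB
∠H = 84.29° − 146.89° = -62.60°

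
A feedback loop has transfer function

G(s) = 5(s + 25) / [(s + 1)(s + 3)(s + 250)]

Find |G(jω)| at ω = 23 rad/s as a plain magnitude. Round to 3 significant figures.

0.00127

At s = jω = j23:
zero (s+25): 25 + j23 → |·| = √(25²+23²) = √1154 ≈ 33.971, ∠ = arctan(23/25) ≈ 42.61°
pole (s+1): 1 + j23 → |·| = √(1²+23²) = √530 ≈ 23.022, ∠ = arctan(23/1) ≈ 87.51°
pole (s+3): 3 + j23 → |·| = √(3²+23²) = √538 ≈ 23.195, ∠ = arctan(23/3) ≈ 82.57°
pole (s+250): 250 + j23 → |·| = √(250²+23²) = √63029 ≈ 251.06, ∠ = arctan(23/250) ≈ 5.26°
|G| = 5 · 33.971 / 1.3406e+05 ≈ 0.001267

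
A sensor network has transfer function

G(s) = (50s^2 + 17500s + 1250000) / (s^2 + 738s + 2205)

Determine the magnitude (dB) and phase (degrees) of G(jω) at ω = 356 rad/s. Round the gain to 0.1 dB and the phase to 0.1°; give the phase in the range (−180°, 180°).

28.8 dB, 13.9°

Substitute s = j356:
Numerator: 50(j356)^2 + 17500(j356) + 1250000 = -5086800 + j6230000
Denominator: (j356)^2 + 738(j356) + 2205 = -124531 + j262728
|N| = √(5086800² + 6230000²) ≈ 8.0429e+06, ∠N ≈ 129.23°
|D| = √(124531² + 262728²) ≈ 2.9075e+05, ∠D ≈ 115.36°
|G| = 8.0429e+06 / 2.9075e+05 ≈ 27.663
Gain = 20 log₁₀(27.663) ≈ 28.84 dB
∠G = 129.23° − 115.36° = 13.87°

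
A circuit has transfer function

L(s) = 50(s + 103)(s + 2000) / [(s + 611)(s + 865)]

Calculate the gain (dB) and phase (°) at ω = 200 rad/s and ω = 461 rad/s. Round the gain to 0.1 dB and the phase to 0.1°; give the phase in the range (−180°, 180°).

At s = jω = j200:
zero (s+103): 103 + j200 → |·| = √(103²+200²) = √50609 ≈ 224.96, ∠ = arctan(200/103) ≈ 62.75°
zero (s+2000): 2000 + j200 → |·| = √(2000²+200²) = √4040000 ≈ 2010, ∠ = arctan(200/2000) ≈ 5.71°
pole (s+611): 611 + j200 → |·| = √(611²+200²) = √413321 ≈ 642.9, ∠ = arctan(200/611) ≈ 18.12°
pole (s+865): 865 + j200 → |·| = √(865²+200²) = √788225 ≈ 887.82, ∠ = arctan(200/865) ≈ 13.02°
|L| = 50 · 4.5217e+05 / 5.7078e+05 ≈ 39.61
Gain = 20 log₁₀(39.61) ≈ 31.96 dB
∠L = 68.46° − 31.14° = 37.32°

At s = jω = j461:
zero (s+103): 103 + j461 → |·| = √(103²+461²) = √223130 ≈ 472.37, ∠ = arctan(461/103) ≈ 77.41°
zero (s+2000): 2000 + j461 → |·| = √(2000²+461²) = √4212521 ≈ 2052.4, ∠ = arctan(461/2000) ≈ 12.98°
pole (s+611): 611 + j461 → |·| = √(611²+461²) = √585842 ≈ 765.4, ∠ = arctan(461/611) ≈ 37.03°
pole (s+865): 865 + j461 → |·| = √(865²+461²) = √960746 ≈ 980.18, ∠ = arctan(461/865) ≈ 28.06°
|L| = 50 · 9.6949e+05 / 7.5023e+05 ≈ 64.613
Gain = 20 log₁₀(64.613) ≈ 36.21 dB
∠L = 90.39° − 65.09° = 25.30°

ω = 200: 32.0 dB, 37.3°; ω = 461: 36.2 dB, 25.3°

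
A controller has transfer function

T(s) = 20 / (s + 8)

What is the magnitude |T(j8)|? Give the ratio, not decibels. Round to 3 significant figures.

At s = jω = j8:
pole (s+8): 8 + j8 → |·| = √(8²+8²) = √128 ≈ 11.314, ∠ = arctan(8/8) ≈ 45.00°
|T| = 20 / 11.314 ≈ 1.7677

1.77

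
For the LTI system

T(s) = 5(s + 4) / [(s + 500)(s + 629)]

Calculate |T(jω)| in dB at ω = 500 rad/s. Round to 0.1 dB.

-47.1 dB

At s = jω = j500:
zero (s+4): 4 + j500 → |·| = √(4²+500²) = √250016 ≈ 500.02, ∠ = arctan(500/4) ≈ 89.54°
pole (s+500): 500 + j500 → |·| = √(500²+500²) = √500000 ≈ 707.11, ∠ = arctan(500/500) ≈ 45.00°
pole (s+629): 629 + j500 → |·| = √(629²+500²) = √645641 ≈ 803.52, ∠ = arctan(500/629) ≈ 38.48°
|T| = 5 · 500.02 / 5.6818e+05 ≈ 0.0044002
Gain = 20 log₁₀(0.0044002) ≈ -47.13 dB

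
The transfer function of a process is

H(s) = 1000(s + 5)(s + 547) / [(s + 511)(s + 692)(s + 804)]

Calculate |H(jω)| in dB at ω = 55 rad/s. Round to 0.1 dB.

At s = jω = j55:
zero (s+5): 5 + j55 → |·| = √(5²+55²) = √3050 ≈ 55.227, ∠ = arctan(55/5) ≈ 84.81°
zero (s+547): 547 + j55 → |·| = √(547²+55²) = √302234 ≈ 549.76, ∠ = arctan(55/547) ≈ 5.74°
pole (s+511): 511 + j55 → |·| = √(511²+55²) = √264146 ≈ 513.95, ∠ = arctan(55/511) ≈ 6.14°
pole (s+692): 692 + j55 → |·| = √(692²+55²) = √481889 ≈ 694.18, ∠ = arctan(55/692) ≈ 4.54°
pole (s+804): 804 + j55 → |·| = √(804²+55²) = √649441 ≈ 805.88, ∠ = arctan(55/804) ≈ 3.91°
|H| = 1000 · 30362 / 2.8752e+08 ≈ 0.1056
Gain = 20 log₁₀(0.1056) ≈ -19.53 dB

-19.5 dB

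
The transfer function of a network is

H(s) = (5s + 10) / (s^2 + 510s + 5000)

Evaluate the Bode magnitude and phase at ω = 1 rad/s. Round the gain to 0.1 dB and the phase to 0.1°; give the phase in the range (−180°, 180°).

Substitute s = j1:
Numerator: 5(j1) + 10 = 10 + j5
Denominator: (j1)^2 + 510(j1) + 5000 = 4999 + j510
|N| = √(10² + 5²) ≈ 11.18, ∠N ≈ 26.57°
|D| = √(4999² + 510²) ≈ 5024.9, ∠D ≈ 5.83°
|H| = 11.18 / 5024.9 ≈ 0.0022249
Gain = 20 log₁₀(0.0022249) ≈ -53.05 dB
∠H = 26.57° − 5.83° = 20.74°

-53.1 dB, 20.7°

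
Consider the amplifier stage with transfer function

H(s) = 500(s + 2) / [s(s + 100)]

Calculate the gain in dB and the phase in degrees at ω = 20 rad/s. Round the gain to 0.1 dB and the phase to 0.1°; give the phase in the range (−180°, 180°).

At s = jω = j20:
zero (s+2): 2 + j20 → |·| = √(2²+20²) = √404 ≈ 20.1, ∠ = arctan(20/2) ≈ 84.29°
pole (s+100): 100 + j20 → |·| = √(100²+20²) = √10400 ≈ 101.98, ∠ = arctan(20/100) ≈ 11.31°
pole at origin: |s| = 20, ∠ = 90.00° (in denominator)
|H| = 500 · 20.1 / 2039.6 ≈ 4.9274
Gain = 20 log₁₀(4.9274) ≈ 13.85 dB
∠H = 84.29° − 101.31° = -17.02°

13.9 dB, -17.0°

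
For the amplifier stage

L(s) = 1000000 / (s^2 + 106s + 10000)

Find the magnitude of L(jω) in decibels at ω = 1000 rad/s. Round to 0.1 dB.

At s = jω = j1000:
quadratic: (j1000)² + 106·j1000 + 10000 = -990000 + j106000 → |·| ≈ 9.9566e+05, ∠ ≈ 173.89°
|L| = 1000000 / 9.9566e+05 ≈ 1.0044
Gain = 20 log₁₀(1.0044) ≈ 0.04 dB

0.0 dB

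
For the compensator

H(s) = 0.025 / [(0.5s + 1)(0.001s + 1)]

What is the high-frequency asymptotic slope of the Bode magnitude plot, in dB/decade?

-40 dB/decade

Each pole contributes −20 dB/decade at high frequency; each zero contributes +20 dB/decade.
Net: 0 zero(s) − 2 pole(s) → -40 dB/decade.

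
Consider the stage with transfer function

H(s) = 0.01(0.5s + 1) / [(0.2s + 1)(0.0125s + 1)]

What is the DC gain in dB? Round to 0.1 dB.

-40.0 dB

H(0) = 0.01 · 1 / 1 = 0.01
20 log₁₀(0.01) ≈ -40.00 dB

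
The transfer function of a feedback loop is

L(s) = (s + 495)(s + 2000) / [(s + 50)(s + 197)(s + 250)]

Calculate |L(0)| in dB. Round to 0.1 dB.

-7.9 dB

L(0) = 1·495·2000 / (50·197·250) ≈ 0.40203
20 log₁₀(0.40203) ≈ -7.91 dB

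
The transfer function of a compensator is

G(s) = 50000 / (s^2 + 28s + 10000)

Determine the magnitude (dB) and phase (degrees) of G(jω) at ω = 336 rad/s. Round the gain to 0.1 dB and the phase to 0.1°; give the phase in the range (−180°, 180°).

At s = jω = j336:
quadratic: (j336)² + 28·j336 + 10000 = -102896 + j9408 → |·| ≈ 1.0333e+05, ∠ ≈ 174.78°
|G| = 50000 / 1.0333e+05 ≈ 0.48389
Gain = 20 log₁₀(0.48389) ≈ -6.31 dB
∠G = 0.00° − 174.78° = -174.78°

-6.3 dB, -174.8°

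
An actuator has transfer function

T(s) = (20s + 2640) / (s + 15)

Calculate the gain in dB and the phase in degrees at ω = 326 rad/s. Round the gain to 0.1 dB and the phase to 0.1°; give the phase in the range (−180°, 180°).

26.7 dB, -19.4°

Substitute s = j326:
Numerator: 20(j326) + 2640 = 2640 + j6520
Denominator: (j326) + 15 = 15 + j326
|N| = √(2640² + 6520²) ≈ 7034.2, ∠N ≈ 67.96°
|D| = √(15² + 326²) ≈ 326.34, ∠D ≈ 87.37°
|T| = 7034.2 / 326.34 ≈ 21.555
Gain = 20 log₁₀(21.555) ≈ 26.67 dB
∠T = 67.96° − 87.37° = -19.41°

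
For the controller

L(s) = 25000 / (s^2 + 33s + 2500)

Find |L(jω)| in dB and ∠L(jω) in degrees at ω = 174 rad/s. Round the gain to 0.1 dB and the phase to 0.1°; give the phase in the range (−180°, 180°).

-1.1 dB, -168.3°

At s = jω = j174:
quadratic: (j174)² + 33·j174 + 2500 = -27776 + j5742 → |·| ≈ 28363, ∠ ≈ 168.32°
|L| = 25000 / 28363 ≈ 0.88143
Gain = 20 log₁₀(0.88143) ≈ -1.10 dB
∠L = 0.00° − 168.32° = -168.32°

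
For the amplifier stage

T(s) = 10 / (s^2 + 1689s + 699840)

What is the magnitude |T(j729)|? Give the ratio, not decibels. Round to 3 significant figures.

8.05e-06

Substitute s = j729:
Numerator: 10 = 10 + j0
Denominator: (j729)^2 + 1689(j729) + 699840 = 168399 + j1231281
|N| = √(10² + 0²) ≈ 10, ∠N ≈ 0.00°
|D| = √(168399² + 1231281²) ≈ 1.2427e+06, ∠D ≈ 82.21°
|T| = 10 / 1.2427e+06 ≈ 8.047e-06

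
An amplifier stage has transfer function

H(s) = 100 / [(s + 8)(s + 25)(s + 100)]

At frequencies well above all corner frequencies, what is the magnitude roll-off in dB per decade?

-60 dB/decade

Each pole contributes −20 dB/decade at high frequency; each zero contributes +20 dB/decade.
Net: 0 zero(s) − 3 pole(s) → -60 dB/decade.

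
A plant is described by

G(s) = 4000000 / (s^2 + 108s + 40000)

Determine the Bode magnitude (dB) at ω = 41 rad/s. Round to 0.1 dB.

40.3 dB

At s = jω = j41:
quadratic: (j41)² + 108·j41 + 40000 = 38319 + j4428 → |·| ≈ 38574, ∠ ≈ 6.59°
|G| = 4000000 / 38574 ≈ 103.7
Gain = 20 log₁₀(103.7) ≈ 40.32 dB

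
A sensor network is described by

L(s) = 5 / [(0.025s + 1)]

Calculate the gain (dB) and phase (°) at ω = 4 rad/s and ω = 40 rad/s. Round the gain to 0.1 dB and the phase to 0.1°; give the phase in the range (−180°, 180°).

ω = 4: 13.9 dB, -5.7°; ω = 40: 11.0 dB, -45.0°

At ω = 4 rad/s:
pole (1 + j4·0.025) = 1 + j0.1 → |·| ≈ 1.005, ∠ ≈ 5.71°
|L| = 5 · 1 / (1.005) ≈ 4.9751
Gain = 20 log₁₀(4.9751) ≈ 13.94 dB
∠L = (0°) − (5.71°) = -5.71°

At ω = 40 rad/s:
pole (1 + j40·0.025) = 1 + j1 → |·| ≈ 1.4142, ∠ ≈ 45.00°
|L| = 5 · 1 / (1.4142) ≈ 3.5356
Gain = 20 log₁₀(3.5356) ≈ 10.97 dB
∠L = (0°) − (45.00°) = -45.00°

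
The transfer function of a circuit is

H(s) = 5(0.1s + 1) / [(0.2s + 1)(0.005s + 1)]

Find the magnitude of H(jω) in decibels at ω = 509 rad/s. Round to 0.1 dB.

At ω = 509 rad/s:
zero (1 + j509·0.1) = 1 + j50.9 → |·| ≈ 50.91, ∠ ≈ 88.87°
pole (1 + j509·0.2) = 1 + j101.8 → |·| ≈ 101.8, ∠ ≈ 89.44°
pole (1 + j509·0.005) = 1 + j2.545 → |·| ≈ 2.7344, ∠ ≈ 68.55°
|H| = 5 · 50.91 / (101.8 · 2.7344) ≈ 0.91446
Gain = 20 log₁₀(0.91446) ≈ -0.78 dB

-0.8 dB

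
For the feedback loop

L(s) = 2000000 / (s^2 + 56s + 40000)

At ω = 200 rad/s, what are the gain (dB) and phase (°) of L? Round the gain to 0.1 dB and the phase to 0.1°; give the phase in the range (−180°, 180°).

At s = jω = j200:
quadratic: (j200)² + 56·j200 + 40000 = 0 + j11200 → |·| ≈ 11200, ∠ ≈ 90.00°
|L| = 2000000 / 11200 ≈ 178.57
Gain = 20 log₁₀(178.57) ≈ 45.04 dB
∠L = 0.00° − 90.00° = -90.00°

45.0 dB, -90.0°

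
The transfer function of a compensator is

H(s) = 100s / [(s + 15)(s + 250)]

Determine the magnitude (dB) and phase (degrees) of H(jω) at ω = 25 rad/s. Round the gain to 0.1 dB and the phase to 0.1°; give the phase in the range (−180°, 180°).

-9.3 dB, 25.3°

At s = jω = j25:
zero at origin: s = j25 → |·| = 25, ∠ = 90.00°
pole (s+15): 15 + j25 → |·| = √(15²+25²) = √850 ≈ 29.155, ∠ = arctan(25/15) ≈ 59.04°
pole (s+250): 250 + j25 → |·| = √(250²+25²) = √63125 ≈ 251.25, ∠ = arctan(25/250) ≈ 5.71°
|H| = 100 · 25 / 7325.2 ≈ 0.34129
Gain = 20 log₁₀(0.34129) ≈ -9.34 dB
∠H = 90.00° − 64.75° = 25.25°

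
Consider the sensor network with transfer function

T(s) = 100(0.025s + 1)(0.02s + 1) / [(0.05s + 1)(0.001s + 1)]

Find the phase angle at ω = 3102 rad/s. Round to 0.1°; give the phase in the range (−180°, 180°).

At ω = 3102 rad/s:
zero (1 + j3102·0.025) = 1 + j77.55 → |·| ≈ 77.556, ∠ ≈ 89.26°
zero (1 + j3102·0.02) = 1 + j62.04 → |·| ≈ 62.048, ∠ ≈ 89.08°
pole (1 + j3102·0.05) = 1 + j155.1 → |·| ≈ 155.1, ∠ ≈ 89.63°
pole (1 + j3102·0.001) = 1 + j3.102 → |·| ≈ 3.2592, ∠ ≈ 72.13°
∠T = (89.26° + 89.08°) − (89.63° + 72.13°) = 16.58°

16.6°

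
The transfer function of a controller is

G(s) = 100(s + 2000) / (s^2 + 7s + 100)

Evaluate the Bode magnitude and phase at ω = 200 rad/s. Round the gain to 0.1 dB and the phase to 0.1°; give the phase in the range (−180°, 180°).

At s = jω = j200:
zero (s+2000): 2000 + j200 → |·| = √(2000²+200²) = √4040000 ≈ 2010, ∠ = arctan(200/2000) ≈ 5.71°
quadratic: (j200)² + 7·j200 + 100 = -39900 + j1400 → |·| ≈ 39925, ∠ ≈ 177.99°
|G| = 100 · 2010 / 39925 ≈ 5.0344
Gain = 20 log₁₀(5.0344) ≈ 14.04 dB
∠G = 5.71° − 177.99° = -172.28°

14.0 dB, -172.3°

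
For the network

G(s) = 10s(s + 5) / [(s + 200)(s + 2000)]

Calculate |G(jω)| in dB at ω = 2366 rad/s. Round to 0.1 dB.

At s = jω = j2366:
zero (s+5): 5 + j2366 → |·| = √(5²+2366²) = √5597981 ≈ 2366, ∠ = arctan(2366/5) ≈ 89.88°
zero at origin: s = j2366 → |·| = 2366, ∠ = 90.00°
pole (s+200): 200 + j2366 → |·| = √(200²+2366²) = √5637956 ≈ 2374.4, ∠ = arctan(2366/200) ≈ 85.17°
pole (s+2000): 2000 + j2366 → |·| = √(2000²+2366²) = √9597956 ≈ 3098.1, ∠ = arctan(2366/2000) ≈ 49.79°
|G| = 10 · 5.598e+06 / 7.3561e+06 ≈ 7.61
Gain = 20 log₁₀(7.61) ≈ 17.63 dB

17.6 dB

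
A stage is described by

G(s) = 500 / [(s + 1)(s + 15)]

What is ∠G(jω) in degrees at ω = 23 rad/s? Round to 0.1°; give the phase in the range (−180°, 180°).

-144.4°

At s = jω = j23:
pole (s+1): 1 + j23 → |·| = √(1²+23²) = √530 ≈ 23.022, ∠ = arctan(23/1) ≈ 87.51°
pole (s+15): 15 + j23 → |·| = √(15²+23²) = √754 ≈ 27.459, ∠ = arctan(23/15) ≈ 56.89°
∠G = 0.00° − 144.40° = -144.40°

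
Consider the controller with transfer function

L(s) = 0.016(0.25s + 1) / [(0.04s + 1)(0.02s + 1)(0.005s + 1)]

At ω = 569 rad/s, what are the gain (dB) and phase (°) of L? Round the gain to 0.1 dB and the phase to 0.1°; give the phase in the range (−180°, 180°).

-50.8 dB, -153.5°

At ω = 569 rad/s:
zero (1 + j569·0.25) = 1 + j142.25 → |·| ≈ 142.25, ∠ ≈ 89.60°
pole (1 + j569·0.04) = 1 + j22.76 → |·| ≈ 22.782, ∠ ≈ 87.48°
pole (1 + j569·0.02) = 1 + j11.38 → |·| ≈ 11.424, ∠ ≈ 84.98°
pole (1 + j569·0.005) = 1 + j2.845 → |·| ≈ 3.0156, ∠ ≈ 70.63°
|L| = 0.016 · 142.25 / (22.782 · 11.424 · 3.0156) ≈ 0.0028999
Gain = 20 log₁₀(0.0028999) ≈ -50.75 dB
∠L = (89.60°) − (87.48° + 84.98° + 70.63°) = -153.49°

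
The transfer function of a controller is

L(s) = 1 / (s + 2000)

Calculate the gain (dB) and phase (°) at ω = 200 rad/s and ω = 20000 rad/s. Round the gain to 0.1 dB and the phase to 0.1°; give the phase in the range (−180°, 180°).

Substitute s = j200:
Numerator: 1 = 1 + j0
Denominator: (j200) + 2000 = 2000 + j200
|N| = √(1² + 0²) ≈ 1, ∠N ≈ 0.00°
|D| = √(2000² + 200²) ≈ 2010, ∠D ≈ 5.71°
|L| = 1 / 2010 ≈ 0.00049751
Gain = 20 log₁₀(0.00049751) ≈ -66.06 dB
∠L = 0.00° − 5.71° = -5.71°

Substitute s = j20000:
Numerator: 1 = 1 + j0
Denominator: (j20000) + 2000 = 2000 + j20000
|N| = √(1² + 0²) ≈ 1, ∠N ≈ 0.00°
|D| = √(2000² + 20000²) ≈ 20100, ∠D ≈ 84.29°
|L| = 1 / 20100 ≈ 4.9751e-05
Gain = 20 log₁₀(4.9751e-05) ≈ -86.06 dB
∠L = 0.00° − 84.29° = -84.29°

ω = 200: -66.1 dB, -5.7°; ω = 20000: -86.1 dB, -84.3°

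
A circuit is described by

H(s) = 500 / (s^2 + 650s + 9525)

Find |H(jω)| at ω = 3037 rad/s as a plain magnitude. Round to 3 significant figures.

Substitute s = j3037:
Numerator: 500 = 500 + j0
Denominator: (j3037)^2 + 650(j3037) + 9525 = -9213844 + j1974050
|N| = √(500² + 0²) ≈ 500, ∠N ≈ 0.00°
|D| = √(9213844² + 1974050²) ≈ 9.4229e+06, ∠D ≈ 167.91°
|H| = 500 / 9.4229e+06 ≈ 5.3062e-05

5.31e-05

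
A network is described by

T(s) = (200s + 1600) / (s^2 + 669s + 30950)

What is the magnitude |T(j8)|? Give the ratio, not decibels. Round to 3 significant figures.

Substitute s = j8:
Numerator: 200(j8) + 1600 = 1600 + j1600
Denominator: (j8)^2 + 669(j8) + 30950 = 30886 + j5352
|N| = √(1600² + 1600²) ≈ 2262.7, ∠N ≈ 45.00°
|D| = √(30886² + 5352²) ≈ 31346, ∠D ≈ 9.83°
|T| = 2262.7 / 31346 ≈ 0.072185

0.0722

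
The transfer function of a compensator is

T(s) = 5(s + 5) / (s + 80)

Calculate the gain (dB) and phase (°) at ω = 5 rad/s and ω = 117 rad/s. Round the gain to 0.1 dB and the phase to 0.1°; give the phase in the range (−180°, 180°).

ω = 5: -7.1 dB, 41.4°; ω = 117: 12.3 dB, 31.9°

At s = jω = j5:
zero (s+5): 5 + j5 → |·| = √(5²+5²) = √50 ≈ 7.0711, ∠ = arctan(5/5) ≈ 45.00°
pole (s+80): 80 + j5 → |·| = √(80²+5²) = √6425 ≈ 80.156, ∠ = arctan(5/80) ≈ 3.58°
|T| = 5 · 7.0711 / 80.156 ≈ 0.44108
Gain = 20 log₁₀(0.44108) ≈ -7.11 dB
∠T = 45.00° − 3.58° = 41.42°

At s = jω = j117:
zero (s+5): 5 + j117 → |·| = √(5²+117²) = √13714 ≈ 117.11, ∠ = arctan(117/5) ≈ 87.55°
pole (s+80): 80 + j117 → |·| = √(80²+117²) = √20089 ≈ 141.74, ∠ = arctan(117/80) ≈ 55.64°
|T| = 5 · 117.11 / 141.74 ≈ 4.1312
Gain = 20 log₁₀(4.1312) ≈ 12.32 dB
∠T = 87.55° − 55.64° = 31.91°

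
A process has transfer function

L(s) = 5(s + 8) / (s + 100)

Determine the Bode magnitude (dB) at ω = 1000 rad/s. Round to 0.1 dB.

13.9 dB

At s = jω = j1000:
zero (s+8): 8 + j1000 → |·| = √(8²+1000²) = √1000064 ≈ 1000, ∠ = arctan(1000/8) ≈ 89.54°
pole (s+100): 100 + j1000 → |·| = √(100²+1000²) = √1010000 ≈ 1005, ∠ = arctan(1000/100) ≈ 84.29°
|L| = 5 · 1000 / 1005 ≈ 4.9751
Gain = 20 log₁₀(4.9751) ≈ 13.94 dB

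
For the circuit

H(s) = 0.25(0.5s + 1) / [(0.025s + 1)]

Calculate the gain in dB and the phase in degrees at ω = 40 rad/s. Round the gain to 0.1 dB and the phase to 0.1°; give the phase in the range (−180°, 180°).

11.0 dB, 42.1°

At ω = 40 rad/s:
zero (1 + j40·0.5) = 1 + j20 → |·| ≈ 20.025, ∠ ≈ 87.14°
pole (1 + j40·0.025) = 1 + j1 → |·| ≈ 1.4142, ∠ ≈ 45.00°
|H| = 0.25 · 20.025 / (1.4142) ≈ 3.54
Gain = 20 log₁₀(3.54) ≈ 10.98 dB
∠H = (87.14°) − (45.00°) = 42.14°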